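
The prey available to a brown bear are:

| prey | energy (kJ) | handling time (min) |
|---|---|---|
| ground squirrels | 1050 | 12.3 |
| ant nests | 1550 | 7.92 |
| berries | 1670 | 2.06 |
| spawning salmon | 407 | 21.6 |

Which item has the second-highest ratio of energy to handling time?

In descending order of E/h:
berries: 1670/2.06 = 811 kJ/min
ant nests: 1550/7.92 = 196 kJ/min
ground squirrels: 1050/12.3 = 85.4 kJ/min
spawning salmon: 407/21.6 = 18.8 kJ/min

ant nests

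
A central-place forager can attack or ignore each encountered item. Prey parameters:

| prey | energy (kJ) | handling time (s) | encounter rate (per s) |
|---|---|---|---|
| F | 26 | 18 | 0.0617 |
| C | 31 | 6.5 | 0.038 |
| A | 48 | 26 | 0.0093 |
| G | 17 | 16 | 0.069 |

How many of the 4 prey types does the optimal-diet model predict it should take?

3

E/h in descending order: C 4.77, A 1.85, F 1.44, G 1.06 kJ/s. The optimal diet is the largest prefix of this list for which every included type satisfies E_i/h_i > R on the types above it.
Rate on top 1: 0.9447. A: 1.85 > 0.9447 → include.
Rate on top 2: 1.091. F: 1.44 > 1.091 → include.
Rate on top 3: 1.242. G: 1.06 < 1.242 → exclude; stop.
Optimal diet: C, A, F — 3 of 4 types.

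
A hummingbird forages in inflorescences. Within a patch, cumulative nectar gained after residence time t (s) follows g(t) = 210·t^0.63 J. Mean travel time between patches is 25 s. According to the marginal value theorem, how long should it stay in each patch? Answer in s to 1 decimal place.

Maximise g(t)/(T+t): set derivative to zero → g'(t)(T+t) = g(t).
g'(t) = 0.63·210·t^-0.37. Setting 0.63·210·t^-0.37 = 210·t^0.63/(25+t) gives 0.63(25+t) = t, so 0.37·t = 0.63×25.
t* = 0.63×25/0.37 = 42.57 s.

42.6 s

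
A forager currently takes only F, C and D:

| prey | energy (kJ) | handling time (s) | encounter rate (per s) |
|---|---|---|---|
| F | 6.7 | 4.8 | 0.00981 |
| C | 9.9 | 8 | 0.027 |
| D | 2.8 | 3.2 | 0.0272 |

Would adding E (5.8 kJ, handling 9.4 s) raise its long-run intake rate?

Yes

Intake rate on the current diet: R = (0.00981×6.7 + 0.027×9.9 + 0.0272×2.8) / (1 + 0.00981×4.8 + 0.027×8 + 0.0272×3.2) = 0.4092/1.35 = 0.3031 kJ/s.
E: E/h = 5.8/9.4 = 0.617 kJ/s.
Since 0.617 > R, including E increases the long-run rate.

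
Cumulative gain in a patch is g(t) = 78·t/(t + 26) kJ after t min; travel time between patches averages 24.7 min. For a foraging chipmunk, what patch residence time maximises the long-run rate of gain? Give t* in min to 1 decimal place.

By the marginal value theorem, leave when the instantaneous gain rate g'(t) equals the habitat-wide average g(t)/(T + t).
g'(t) = 78·26/(t + 26)². Setting 78·26/(t+26)² = 78t/[(t+26)(24.7+t)] gives 26(24.7+t) = t(t+26), so t² = 26×24.7 = 642.2.
t* = √642.2 = 25.34 min.

25.3 min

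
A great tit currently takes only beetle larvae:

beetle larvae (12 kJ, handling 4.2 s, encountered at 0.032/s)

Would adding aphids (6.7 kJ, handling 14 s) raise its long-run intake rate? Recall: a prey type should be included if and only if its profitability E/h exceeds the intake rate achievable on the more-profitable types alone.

Current rate: (0.032×12)/(1 + 0.032×4.2) = 0.3385 kJ/s.
Profitability of aphids: 6.7/14 = 0.4786 kJ/s.
Since 0.4786 > R, including aphids increases the long-run rate.

Yes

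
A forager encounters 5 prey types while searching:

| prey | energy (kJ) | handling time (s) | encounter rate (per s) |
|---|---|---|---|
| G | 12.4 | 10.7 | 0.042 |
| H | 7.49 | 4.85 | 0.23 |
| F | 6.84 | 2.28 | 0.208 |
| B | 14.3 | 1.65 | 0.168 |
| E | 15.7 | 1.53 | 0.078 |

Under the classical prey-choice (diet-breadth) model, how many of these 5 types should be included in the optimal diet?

3

Profitabilities (E/h, kJ/s): E 10.3, B 8.67, F 3, H 1.54, G 1.16. Add prey in this order while the next type's profitability exceeds the intake rate on those already taken.
Rate on top 1: 1.094. B: 8.67 > 1.094 → include.
Rate on top 2: 2.597. F: 3 > 2.597 → include.
Rate on top 3: 2.699. H: 1.54 < 2.699 → exclude; stop.
Optimal diet: E, B, F — 3 of 5 types.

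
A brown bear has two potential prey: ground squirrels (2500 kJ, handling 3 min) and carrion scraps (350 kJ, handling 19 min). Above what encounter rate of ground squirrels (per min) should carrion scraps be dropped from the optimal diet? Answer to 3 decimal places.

0.008 per min

The zero-one rule: include carrion scraps iff E₂/h₂ > λE₁/(1+λh₁). Equality gives the switch point.
λE₁h₂ = E₂ + λE₂h₁ ⇒ λ = E₂/(E₁h₂ − E₂h₁) = 350/(4.75e+04 − 1050) = 0.007535 per min.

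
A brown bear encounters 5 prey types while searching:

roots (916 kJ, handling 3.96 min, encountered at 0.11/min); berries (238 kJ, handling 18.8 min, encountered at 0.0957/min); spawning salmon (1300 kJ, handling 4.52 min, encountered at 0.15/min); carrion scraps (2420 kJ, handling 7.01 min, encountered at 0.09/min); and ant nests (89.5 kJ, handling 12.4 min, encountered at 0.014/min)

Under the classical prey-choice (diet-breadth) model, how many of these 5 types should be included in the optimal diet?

Rank by E/h (kJ/min): carrion scraps 345, spawning salmon 288, roots 231, berries 12.7, ant nests 7.22. Include each in turn until the next type's E/h falls below the running intake rate.
Rate on top 1: 133.5. spawning salmon: 288 > 133.5 → include.
Rate on top 2: 178.8. roots: 231 > 178.8 → include.
Rate on top 3: 187.1. berries: 12.7 < 187.1 → exclude; stop.
Optimal diet: carrion scraps, spawning salmon, roots — 3 of 5 types.

3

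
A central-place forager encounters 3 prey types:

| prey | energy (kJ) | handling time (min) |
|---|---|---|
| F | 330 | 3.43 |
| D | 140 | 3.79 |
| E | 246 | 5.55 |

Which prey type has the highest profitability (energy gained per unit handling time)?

Profitability E/h (kJ/min): F = 330/3.43 = 96.2, D = 140/3.79 = 36.9, E = 246/5.55 = 44.3.
Ranked: F > E > D.

F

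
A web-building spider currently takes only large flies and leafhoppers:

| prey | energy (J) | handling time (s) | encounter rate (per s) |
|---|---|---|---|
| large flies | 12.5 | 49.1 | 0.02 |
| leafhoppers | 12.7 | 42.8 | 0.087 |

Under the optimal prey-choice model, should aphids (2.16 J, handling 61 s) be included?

On large flies and leafhoppers alone, R = ΣλE/(1+Σλh) = 1.355/5.706 = 0.2375 J/s.
aphids: E/h = 2.16/61 = 0.03541 J/s.
0.03541 < 0.2375, so adding aphids would lower the average — exclude it.

No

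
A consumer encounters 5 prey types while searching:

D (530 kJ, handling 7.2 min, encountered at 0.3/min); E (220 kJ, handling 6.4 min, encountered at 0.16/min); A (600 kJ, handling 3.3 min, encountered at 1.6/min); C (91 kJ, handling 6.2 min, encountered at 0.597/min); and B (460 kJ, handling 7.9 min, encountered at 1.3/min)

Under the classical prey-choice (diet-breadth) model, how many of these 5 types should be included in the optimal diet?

E/h in descending order: A 182, D 73.6, B 58.2, E 34.4, C 14.7 kJ/min. The optimal diet is the largest prefix of this list for which every included type satisfies E_i/h_i > R on the types above it.
Rate on top 1: 152.9. D: 73.6 < 152.9 → exclude; stop.
Optimal diet: A — 1 of 5 types.

1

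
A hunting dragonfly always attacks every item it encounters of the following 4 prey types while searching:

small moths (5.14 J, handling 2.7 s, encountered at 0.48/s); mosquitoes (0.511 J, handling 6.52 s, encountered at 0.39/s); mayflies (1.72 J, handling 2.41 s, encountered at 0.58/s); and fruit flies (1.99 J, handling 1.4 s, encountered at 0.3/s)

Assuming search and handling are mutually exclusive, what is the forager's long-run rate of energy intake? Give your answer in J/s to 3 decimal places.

0.640 J/s

R = (0.48×5.14 + 0.39×0.511 + 0.58×1.72 + 0.3×1.99) / (1 + 0.48×2.7 + 0.39×6.52 + 0.58×2.41 + 0.3×1.4) = 4.261/6.657 = 0.6401 J/s.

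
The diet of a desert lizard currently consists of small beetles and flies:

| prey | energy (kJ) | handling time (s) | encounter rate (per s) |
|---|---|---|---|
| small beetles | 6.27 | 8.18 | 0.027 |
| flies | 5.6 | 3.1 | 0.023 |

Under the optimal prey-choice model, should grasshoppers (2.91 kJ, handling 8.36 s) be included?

Yes

Current rate: (0.027×6.27 + 0.023×5.6)/(1 + 0.027×8.18 + 0.023×3.1) = 0.2307 kJ/s.
grasshoppers: E/h = 2.91/8.36 = 0.3481 kJ/s.
Since 0.3481 > R, including grasshoppers increases the long-run rate.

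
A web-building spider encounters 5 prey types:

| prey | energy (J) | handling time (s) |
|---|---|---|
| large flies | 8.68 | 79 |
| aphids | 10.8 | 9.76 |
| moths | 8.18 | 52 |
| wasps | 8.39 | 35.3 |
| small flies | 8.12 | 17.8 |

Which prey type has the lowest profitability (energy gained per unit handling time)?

large flies

In descending order of E/h:
aphids: 10.8/9.76 = 1.11 J/s
small flies: 8.12/17.8 = 0.456 J/s
wasps: 8.39/35.3 = 0.238 J/s
moths: 8.18/52 = 0.157 J/s
large flies: 8.68/79 = 0.11 J/s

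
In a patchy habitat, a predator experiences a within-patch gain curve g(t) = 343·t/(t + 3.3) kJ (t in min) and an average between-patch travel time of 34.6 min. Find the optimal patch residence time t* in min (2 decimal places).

Maximise g(t)/(T+t): set derivative to zero → g'(t)(T+t) = g(t).
g'(t) = 343·3.3/(t + 3.3)². Setting 343·3.3/(t+3.3)² = 343t/[(t+3.3)(34.6+t)] gives 3.3(34.6+t) = t(t+3.3), so t² = 3.3×34.6 = 114.2.
t* = √114.2 = 10.69 min.

10.69 min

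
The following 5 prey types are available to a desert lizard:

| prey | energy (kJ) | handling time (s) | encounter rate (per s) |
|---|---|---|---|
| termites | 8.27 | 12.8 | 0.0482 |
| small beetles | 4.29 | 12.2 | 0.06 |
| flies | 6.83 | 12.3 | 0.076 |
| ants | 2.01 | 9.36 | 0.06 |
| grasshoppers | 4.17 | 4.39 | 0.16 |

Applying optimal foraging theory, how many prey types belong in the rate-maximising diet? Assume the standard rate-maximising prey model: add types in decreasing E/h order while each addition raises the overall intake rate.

Rank by E/h (kJ/s): grasshoppers 0.95, termites 0.646, flies 0.555, small beetles 0.352, ants 0.215. Include each in turn until the next type's E/h falls below the running intake rate.
Rate on top 1: 0.3919. termites: 0.646 > 0.3919 → include.
Rate on top 2: 0.4595. flies: 0.555 > 0.4595 → include.
Rate on top 3: 0.487. small beetles: 0.352 < 0.487 → exclude; stop.
Optimal diet: grasshoppers, termites, flies — 3 of 5 types.

3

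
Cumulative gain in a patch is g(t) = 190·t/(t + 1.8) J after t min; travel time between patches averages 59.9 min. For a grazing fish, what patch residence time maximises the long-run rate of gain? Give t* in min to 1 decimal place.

Maximise g(t)/(T+t): set derivative to zero → g'(t)(T+t) = g(t).
g'(t) = 190·1.8/(t + 1.8)². Setting 190·1.8/(t+1.8)² = 190t/[(t+1.8)(59.9+t)] gives 1.8(59.9+t) = t(t+1.8), so t² = 1.8×59.9 = 107.8.
t* = √107.8 = 10.38 min.

10.4 min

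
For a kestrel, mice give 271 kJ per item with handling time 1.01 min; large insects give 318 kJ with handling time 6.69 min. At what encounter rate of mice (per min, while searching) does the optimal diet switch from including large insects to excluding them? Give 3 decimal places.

0.213 per min

The zero-one rule: include large insects iff E₂/h₂ > λE₁/(1+λh₁). Equality gives the switch point.
λE₁h₂ = E₂ + λE₂h₁ ⇒ λ = E₂/(E₁h₂ − E₂h₁) = 318/(1813 − 321.2) = 0.2132 per min.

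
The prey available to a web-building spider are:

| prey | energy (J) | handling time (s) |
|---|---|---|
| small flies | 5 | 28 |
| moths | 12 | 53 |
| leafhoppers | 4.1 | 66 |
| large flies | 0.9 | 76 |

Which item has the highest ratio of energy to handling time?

moths

Profitability E/h (J/s): small flies = 5/28 = 0.179, moths = 12/53 = 0.226, leafhoppers = 4.1/66 = 0.0621, large flies = 0.9/76 = 0.0118.
Ranked: moths > small flies > leafhoppers > large flies.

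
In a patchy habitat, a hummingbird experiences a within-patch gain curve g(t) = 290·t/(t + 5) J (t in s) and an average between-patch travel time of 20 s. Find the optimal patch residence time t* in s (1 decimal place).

10.0 s

By the marginal value theorem, leave when the instantaneous gain rate g'(t) equals the habitat-wide average g(t)/(T + t).
g'(t) = 290·5/(t + 5)². Setting 290·5/(t+5)² = 290t/[(t+5)(20+t)] gives 5(20+t) = t(t+5), so t² = 5×20 = 100.
t* = √100 = 10 s.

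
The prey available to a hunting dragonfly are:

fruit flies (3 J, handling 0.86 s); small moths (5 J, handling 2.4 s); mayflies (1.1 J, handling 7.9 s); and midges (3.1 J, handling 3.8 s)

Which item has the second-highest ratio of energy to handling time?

In descending order of E/h:
fruit flies: 3/0.86 = 3.49 J/s
small moths: 5/2.4 = 2.08 J/s
midges: 3.1/3.8 = 0.816 J/s
mayflies: 1.1/7.9 = 0.139 J/s

small moths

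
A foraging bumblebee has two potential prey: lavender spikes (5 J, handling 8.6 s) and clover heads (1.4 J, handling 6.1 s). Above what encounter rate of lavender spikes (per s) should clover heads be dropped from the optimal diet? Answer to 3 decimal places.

0.076 per s

The zero-one rule: include clover heads iff E₂/h₂ > λE₁/(1+λh₁). Equality gives the switch point.
λE₁h₂ = E₂ + λE₂h₁ ⇒ λ = E₂/(E₁h₂ − E₂h₁) = 1.4/(30.5 − 12.04) = 0.07584 per s.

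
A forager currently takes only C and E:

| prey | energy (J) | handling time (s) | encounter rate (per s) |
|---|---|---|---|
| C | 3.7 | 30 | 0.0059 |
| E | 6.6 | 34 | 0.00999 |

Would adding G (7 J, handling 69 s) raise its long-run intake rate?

Yes

Intake rate on the current diet: R = (0.0059×3.7 + 0.00999×6.6) / (1 + 0.0059×30 + 0.00999×34) = 0.08776/1.517 = 0.05787 J/s.
Profitability of G: 7/69 = 0.1014 J/s.
Since 0.1014 > R, including G increases the long-run rate.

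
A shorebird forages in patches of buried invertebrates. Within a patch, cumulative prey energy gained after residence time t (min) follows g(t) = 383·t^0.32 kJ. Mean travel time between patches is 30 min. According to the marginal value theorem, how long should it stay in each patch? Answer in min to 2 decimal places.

14.12 min

Maximise g(t)/(T+t): set derivative to zero → g'(t)(T+t) = g(t).
g'(t) = 0.32·383·t^-0.68. Setting 0.32·383·t^-0.68 = 383·t^0.32/(30+t) gives 0.32(30+t) = t, so 0.68·t = 0.32×30.
t* = 0.32×30/0.68 = 14.12 min.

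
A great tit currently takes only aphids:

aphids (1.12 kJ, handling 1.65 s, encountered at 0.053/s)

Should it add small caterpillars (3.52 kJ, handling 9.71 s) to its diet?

On aphids alone, R = ΣλE/(1+Σλh) = 0.05936/1.087 = 0.05459 kJ/s.
small caterpillars: E/h = 3.52/9.71 = 0.3625 kJ/s.
Since 0.3625 > R, including small caterpillars increases the long-run rate.

Yes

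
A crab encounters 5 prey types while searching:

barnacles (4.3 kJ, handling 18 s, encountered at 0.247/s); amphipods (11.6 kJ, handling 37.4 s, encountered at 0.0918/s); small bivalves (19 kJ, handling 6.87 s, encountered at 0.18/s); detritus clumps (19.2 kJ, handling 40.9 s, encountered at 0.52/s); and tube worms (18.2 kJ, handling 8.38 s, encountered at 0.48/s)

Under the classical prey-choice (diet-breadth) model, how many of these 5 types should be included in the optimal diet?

Profitabilities (E/h, kJ/s): small bivalves 2.77, tube worms 2.17, detritus clumps 0.469, amphipods 0.31, barnacles 0.239. Add prey in this order while the next type's profitability exceeds the intake rate on those already taken.
Rate on top 1: 1.529. tube worms: 2.17 > 1.529 → include.
Rate on top 2: 1.942. detritus clumps: 0.469 < 1.942 → exclude; stop.
Optimal diet: small bivalves, tube worms — 2 of 5 types.

2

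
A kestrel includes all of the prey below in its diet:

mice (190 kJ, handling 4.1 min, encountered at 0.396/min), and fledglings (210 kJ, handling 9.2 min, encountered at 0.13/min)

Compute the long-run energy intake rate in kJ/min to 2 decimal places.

R = Σλ_iE_i / (1 + Σλ_ih_i)
Numerator: 0.396×190 + 0.13×210 = 102.5
Denominator: 1 + 0.396×4.1 + 0.13×9.2 = 3.82
R = 102.5/3.82 = 26.85 kJ/min

26.85 kJ/min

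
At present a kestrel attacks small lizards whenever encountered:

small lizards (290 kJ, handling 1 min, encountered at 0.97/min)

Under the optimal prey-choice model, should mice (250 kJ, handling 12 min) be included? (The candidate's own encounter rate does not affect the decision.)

Current rate: (0.97×290)/(1 + 0.97×1) = 142.8 kJ/min.
mice: E/h = 250/12 = 20.83 kJ/min.
Since 20.83 < R, time spent handling mice is better spent searching.

No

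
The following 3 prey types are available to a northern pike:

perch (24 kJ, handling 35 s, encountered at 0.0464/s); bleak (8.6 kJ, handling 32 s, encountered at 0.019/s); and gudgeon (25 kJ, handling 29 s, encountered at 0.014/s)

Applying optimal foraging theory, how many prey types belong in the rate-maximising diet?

2

E/h in descending order: gudgeon 0.862, perch 0.686, bleak 0.269 kJ/s. The optimal diet is the largest prefix of this list for which every included type satisfies E_i/h_i > R on the types above it.
Rate on top 1: 0.2489. perch: 0.686 > 0.2489 → include.
Rate on top 2: 0.483. bleak: 0.269 < 0.483 → exclude; stop.
Optimal diet: gudgeon, perch — 2 of 3 types.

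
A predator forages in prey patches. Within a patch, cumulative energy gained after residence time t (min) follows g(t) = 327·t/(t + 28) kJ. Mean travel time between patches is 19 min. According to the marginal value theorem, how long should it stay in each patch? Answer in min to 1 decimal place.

By the marginal value theorem, leave when the instantaneous gain rate g'(t) equals the habitat-wide average g(t)/(T + t).
g'(t) = 327·28/(t + 28)². Setting 327·28/(t+28)² = 327t/[(t+28)(19+t)] gives 28(19+t) = t(t+28), so t² = 28×19 = 532.
t* = √532 = 23.07 min.

23.1 min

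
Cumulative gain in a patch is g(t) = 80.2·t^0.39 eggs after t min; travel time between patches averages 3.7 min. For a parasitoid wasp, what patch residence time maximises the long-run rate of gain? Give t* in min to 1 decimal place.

2.4 min

By the marginal value theorem, leave when the instantaneous gain rate g'(t) equals the habitat-wide average g(t)/(T + t).
g'(t) = 0.39·80.2·t^-0.61. Setting 0.39·80.2·t^-0.61 = 80.2·t^0.39/(3.7+t) gives 0.39(3.7+t) = t, so 0.61·t = 0.39×3.7.
t* = 0.39×3.7/0.61 = 2.366 min.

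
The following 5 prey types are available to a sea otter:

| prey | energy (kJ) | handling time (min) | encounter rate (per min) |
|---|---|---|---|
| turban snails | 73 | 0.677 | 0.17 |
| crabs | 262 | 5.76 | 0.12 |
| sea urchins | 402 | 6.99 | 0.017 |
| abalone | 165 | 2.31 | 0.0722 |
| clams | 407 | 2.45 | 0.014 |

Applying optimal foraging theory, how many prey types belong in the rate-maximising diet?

5

E/h in descending order: clams 166, turban snails 108, abalone 71.4, sea urchins 57.5, crabs 45.5 kJ/min. The optimal diet is the largest prefix of this list for which every included type satisfies E_i/h_i > R on the types above it.
Rate on top 1: 5.509. turban snails: 108 > 5.509 → include.
Rate on top 2: 15.75. abalone: 71.4 > 15.75 → include.
Rate on top 3: 22.81. sea urchins: 57.5 > 22.81 → include.
Rate on top 4: 25.68. crabs: 45.5 > 25.68 → include.
Optimal diet: clams, turban snails, abalone, sea urchins, crabs — 5 of 5 types.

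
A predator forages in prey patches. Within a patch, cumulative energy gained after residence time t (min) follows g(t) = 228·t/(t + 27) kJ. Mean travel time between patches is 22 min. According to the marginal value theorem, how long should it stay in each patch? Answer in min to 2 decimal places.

Optimal t* satisfies g'(t*) = g(t*)/(T + t*).
g'(t) = 228·27/(t + 27)². Setting 228·27/(t+27)² = 228t/[(t+27)(22+t)] gives 27(22+t) = t(t+27), so t² = 27×22 = 594.
t* = √594 = 24.37 min.

24.37 min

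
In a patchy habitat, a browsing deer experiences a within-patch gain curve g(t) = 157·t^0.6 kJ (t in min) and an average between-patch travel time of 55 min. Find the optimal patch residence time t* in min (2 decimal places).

Optimal t* satisfies g'(t*) = g(t*)/(T + t*).
g'(t) = 0.6·157·t^-0.4. Setting 0.6·157·t^-0.4 = 157·t^0.6/(55+t) gives 0.6(55+t) = t, so 0.40·t = 0.6×55.
t* = 0.6×55/0.40 = 82.5 min.

82.50 min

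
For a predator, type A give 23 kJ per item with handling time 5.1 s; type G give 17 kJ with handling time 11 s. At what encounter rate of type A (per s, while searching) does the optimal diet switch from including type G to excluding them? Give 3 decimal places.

At the threshold, the rate on type A alone equals the profitability of type G: λ·23/(1 + λ·5.1) = 17/11 = 1.545.
Rearranging, λ(23 − 1.545×5.1) = 1.545, so λ = 1.545/15.12 = 0.1022 per s.

0.102 per s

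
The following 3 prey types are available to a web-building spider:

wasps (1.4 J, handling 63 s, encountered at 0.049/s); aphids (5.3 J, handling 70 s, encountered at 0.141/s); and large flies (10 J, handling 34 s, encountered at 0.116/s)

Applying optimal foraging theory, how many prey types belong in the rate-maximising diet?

1

E/h in descending order: large flies 0.294, aphids 0.0757, wasps 0.0222 J/s. The optimal diet is the largest prefix of this list for which every included type satisfies E_i/h_i > R on the types above it.
Rate on top 1: 0.2346. aphids: 0.0757 < 0.2346 → exclude; stop.
Optimal diet: large flies — 1 of 3 types.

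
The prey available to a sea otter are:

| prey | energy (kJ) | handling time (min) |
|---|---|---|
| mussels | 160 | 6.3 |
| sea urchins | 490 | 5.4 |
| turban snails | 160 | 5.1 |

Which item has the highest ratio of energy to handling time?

sea urchins

Profitability E/h (kJ/min): mussels = 160/6.3 = 25.4, sea urchins = 490/5.4 = 90.7, turban snails = 160/5.1 = 31.4.
Ranked: sea urchins > turban snails > mussels.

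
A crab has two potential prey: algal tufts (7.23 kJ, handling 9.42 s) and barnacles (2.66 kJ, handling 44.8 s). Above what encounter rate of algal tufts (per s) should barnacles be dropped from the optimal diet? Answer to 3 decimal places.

The zero-one rule: include barnacles iff E₂/h₂ > λE₁/(1+λh₁). Equality gives the switch point.
λE₁h₂ = E₂ + λE₂h₁ ⇒ λ = E₂/(E₁h₂ − E₂h₁) = 2.66/(323.9 − 25.06) = 0.008901 per s.

0.009 per s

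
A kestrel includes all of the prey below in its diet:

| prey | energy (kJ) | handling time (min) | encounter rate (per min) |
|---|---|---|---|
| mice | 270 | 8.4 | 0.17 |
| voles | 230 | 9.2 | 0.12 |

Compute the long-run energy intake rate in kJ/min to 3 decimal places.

Energy encountered per unit search time: 0.17×270 + 0.12×230 = 73.5 kJ/min.
Handling time per unit search time: 0.17×8.4 + 0.12×9.2 = 2.532.
Rate = 73.5/(1 + 2.532) = 20.81 kJ/min.

20.810 kJ/min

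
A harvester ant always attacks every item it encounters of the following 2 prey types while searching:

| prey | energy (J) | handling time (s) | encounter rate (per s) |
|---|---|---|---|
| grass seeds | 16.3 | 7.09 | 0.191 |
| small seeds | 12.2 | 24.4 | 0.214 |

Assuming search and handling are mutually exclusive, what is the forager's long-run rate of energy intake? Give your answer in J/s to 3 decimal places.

Energy encountered per unit search time: 0.191×16.3 + 0.214×12.2 = 5.724 J/s.
Handling time per unit search time: 0.191×7.09 + 0.214×24.4 = 6.576.
Rate = 5.724/(1 + 6.576) = 0.7556 J/s.

0.756 J/s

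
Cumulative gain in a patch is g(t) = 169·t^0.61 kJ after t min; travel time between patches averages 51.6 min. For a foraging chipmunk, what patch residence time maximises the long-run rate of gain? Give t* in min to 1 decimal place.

Optimal t* satisfies g'(t*) = g(t*)/(T + t*).
g'(t) = 0.61·169·t^-0.39. Setting 0.61·169·t^-0.39 = 169·t^0.61/(51.6+t) gives 0.61(51.6+t) = t, so 0.39·t = 0.61×51.6.
t* = 0.61×51.6/0.39 = 80.71 min.

80.7 min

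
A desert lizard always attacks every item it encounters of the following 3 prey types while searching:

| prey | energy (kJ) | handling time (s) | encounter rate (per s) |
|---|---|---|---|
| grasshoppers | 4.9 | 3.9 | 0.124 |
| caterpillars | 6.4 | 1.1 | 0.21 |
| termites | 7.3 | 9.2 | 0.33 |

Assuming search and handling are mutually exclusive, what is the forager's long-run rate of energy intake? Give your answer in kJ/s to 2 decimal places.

0.92 kJ/s

R = (0.124×4.9 + 0.21×6.4 + 0.33×7.3) / (1 + 0.124×3.9 + 0.21×1.1 + 0.33×9.2) = 4.361/4.751 = 0.9179 kJ/s.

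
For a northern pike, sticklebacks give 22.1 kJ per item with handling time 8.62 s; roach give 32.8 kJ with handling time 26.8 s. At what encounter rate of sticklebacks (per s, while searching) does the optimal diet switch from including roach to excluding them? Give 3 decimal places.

The zero-one rule: include roach iff E₂/h₂ > λE₁/(1+λh₁). Equality gives the switch point.
λE₁h₂ = E₂ + λE₂h₁ ⇒ λ = E₂/(E₁h₂ − E₂h₁) = 32.8/(592.3 − 282.7) = 0.106 per s.

0.106 per s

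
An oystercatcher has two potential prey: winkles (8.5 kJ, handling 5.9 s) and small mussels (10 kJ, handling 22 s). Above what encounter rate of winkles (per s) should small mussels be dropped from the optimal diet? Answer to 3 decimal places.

The zero-one rule: include small mussels iff E₂/h₂ > λE₁/(1+λh₁). Equality gives the switch point.
λE₁h₂ = E₂ + λE₂h₁ ⇒ λ = E₂/(E₁h₂ − E₂h₁) = 10/(187 − 59) = 0.07812 per s.

0.078 per s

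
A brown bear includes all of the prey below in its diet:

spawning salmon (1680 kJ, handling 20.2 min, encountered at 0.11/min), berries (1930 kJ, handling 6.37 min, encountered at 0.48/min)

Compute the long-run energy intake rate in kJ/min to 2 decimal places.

R = (0.11×1680 + 0.48×1930) / (1 + 0.11×20.2 + 0.48×6.37) = 1111/6.28 = 177 kJ/min.

176.95 kJ/min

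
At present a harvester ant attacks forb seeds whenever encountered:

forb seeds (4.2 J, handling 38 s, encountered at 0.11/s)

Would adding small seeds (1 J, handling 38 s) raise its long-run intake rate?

No

Current rate: (0.11×4.2)/(1 + 0.11×38) = 0.08919 J/s.
small seeds: E/h = 1/38 = 0.02632 J/s.
0.02632 < 0.08919, so adding small seeds would lower the average — exclude it.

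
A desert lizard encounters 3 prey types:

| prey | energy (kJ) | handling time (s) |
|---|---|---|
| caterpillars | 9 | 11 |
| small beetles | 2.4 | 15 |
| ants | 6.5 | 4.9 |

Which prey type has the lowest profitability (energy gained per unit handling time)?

small beetles

Profitability E/h (kJ/s): caterpillars = 9/11 = 0.818, small beetles = 2.4/15 = 0.16, ants = 6.5/4.9 = 1.33.
Ranked: ants > caterpillars > small beetles.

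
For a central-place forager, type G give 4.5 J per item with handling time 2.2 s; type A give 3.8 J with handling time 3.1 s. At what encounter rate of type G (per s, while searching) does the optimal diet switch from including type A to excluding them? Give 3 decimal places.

At the threshold, the rate on type G alone equals the profitability of type A: λ·4.5/(1 + λ·2.2) = 3.8/3.1 = 1.226.
Rearranging, λ(4.5 − 1.226×2.2) = 1.226, so λ = 1.226/1.803 = 0.6798 per s.

0.680 per s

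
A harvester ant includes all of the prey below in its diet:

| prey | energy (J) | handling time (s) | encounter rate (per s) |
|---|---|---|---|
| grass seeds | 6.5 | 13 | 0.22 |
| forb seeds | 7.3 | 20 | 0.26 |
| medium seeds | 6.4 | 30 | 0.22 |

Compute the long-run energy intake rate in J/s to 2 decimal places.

R = (0.22×6.5 + 0.26×7.3 + 0.22×6.4) / (1 + 0.22×13 + 0.26×20 + 0.22×30) = 4.736/15.66 = 0.3024 J/s.

0.30 J/s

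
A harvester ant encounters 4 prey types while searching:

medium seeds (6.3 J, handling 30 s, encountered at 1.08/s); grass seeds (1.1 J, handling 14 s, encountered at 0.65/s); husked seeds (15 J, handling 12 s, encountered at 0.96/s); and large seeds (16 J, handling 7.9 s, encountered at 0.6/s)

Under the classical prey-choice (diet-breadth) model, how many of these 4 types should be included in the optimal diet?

1

E/h in descending order: large seeds 2.03, husked seeds 1.25, medium seeds 0.21, grass seeds 0.0786 J/s. The optimal diet is the largest prefix of this list for which every included type satisfies E_i/h_i > R on the types above it.
Rate on top 1: 1.672. husked seeds: 1.25 < 1.672 → exclude; stop.
Optimal diet: large seeds — 1 of 4 types.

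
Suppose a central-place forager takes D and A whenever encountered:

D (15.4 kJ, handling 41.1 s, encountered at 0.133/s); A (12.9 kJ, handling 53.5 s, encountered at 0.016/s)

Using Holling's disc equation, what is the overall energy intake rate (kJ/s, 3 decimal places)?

Energy encountered per unit search time: 0.133×15.4 + 0.016×12.9 = 2.255 kJ/s.
Handling time per unit search time: 0.133×41.1 + 0.016×53.5 = 6.322.
Rate = 2.255/(1 + 6.322) = 0.3079 kJ/s.

0.308 kJ/s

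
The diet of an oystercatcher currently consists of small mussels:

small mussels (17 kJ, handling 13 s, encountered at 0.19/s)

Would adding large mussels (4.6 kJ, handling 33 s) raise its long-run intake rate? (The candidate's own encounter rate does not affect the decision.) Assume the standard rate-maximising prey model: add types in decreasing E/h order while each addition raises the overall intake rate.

No

Current rate: (0.19×17)/(1 + 0.19×13) = 0.9308 kJ/s.
large mussels: E/h = 4.6/33 = 0.1394 kJ/s.
Since 0.1394 < R, time spent handling large mussels is better spent searching.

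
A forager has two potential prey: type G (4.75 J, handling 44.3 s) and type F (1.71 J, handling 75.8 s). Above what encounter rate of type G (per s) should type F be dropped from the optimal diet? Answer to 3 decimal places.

At the threshold, the rate on type G alone equals the profitability of type F: λ·4.75/(1 + λ·44.3) = 1.71/75.8 = 0.02256.
Rearranging, λ(4.75 − 0.02256×44.3) = 0.02256, so λ = 0.02256/3.751 = 0.006015 per s.

0.006 per s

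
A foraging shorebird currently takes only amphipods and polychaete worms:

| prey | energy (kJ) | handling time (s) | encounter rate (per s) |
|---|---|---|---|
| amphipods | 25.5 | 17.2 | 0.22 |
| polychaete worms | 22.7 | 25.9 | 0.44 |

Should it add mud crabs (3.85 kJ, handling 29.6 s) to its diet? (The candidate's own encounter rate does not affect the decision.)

No

Current rate: (0.22×25.5 + 0.44×22.7)/(1 + 0.22×17.2 + 0.44×25.9) = 0.964 kJ/s.
Profitability of mud crabs: 3.85/29.6 = 0.1301 kJ/s.
0.1301 < 0.964, so adding mud crabs would lower the average — exclude it.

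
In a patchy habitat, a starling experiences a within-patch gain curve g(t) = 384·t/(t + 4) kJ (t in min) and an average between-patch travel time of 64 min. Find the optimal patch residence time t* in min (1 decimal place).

Optimal t* satisfies g'(t*) = g(t*)/(T + t*).
g'(t) = 384·4/(t + 4)². Setting 384·4/(t+4)² = 384t/[(t+4)(64+t)] gives 4(64+t) = t(t+4), so t² = 4×64 = 256.
t* = √256 = 16 min.

16.0 min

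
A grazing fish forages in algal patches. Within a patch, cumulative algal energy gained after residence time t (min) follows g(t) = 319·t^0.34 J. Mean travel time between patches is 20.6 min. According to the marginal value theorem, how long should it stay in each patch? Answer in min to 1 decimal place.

10.6 min

Maximise g(t)/(T+t): set derivative to zero → g'(t)(T+t) = g(t).
g'(t) = 0.34·319·t^-0.66. Setting 0.34·319·t^-0.66 = 319·t^0.34/(20.6+t) gives 0.34(20.6+t) = t, so 0.66·t = 0.34×20.6.
t* = 0.34×20.6/0.66 = 10.61 min.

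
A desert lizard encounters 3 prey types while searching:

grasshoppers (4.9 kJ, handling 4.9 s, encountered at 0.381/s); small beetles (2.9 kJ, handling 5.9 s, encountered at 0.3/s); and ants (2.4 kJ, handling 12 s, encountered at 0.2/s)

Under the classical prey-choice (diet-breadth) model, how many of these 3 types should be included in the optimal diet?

1

Rank by E/h (kJ/s): grasshoppers 1, small beetles 0.492, ants 0.2. Include each in turn until the next type's E/h falls below the running intake rate.
Rate on top 1: 0.6512. small beetles: 0.492 < 0.6512 → exclude; stop.
Optimal diet: grasshoppers — 1 of 3 types.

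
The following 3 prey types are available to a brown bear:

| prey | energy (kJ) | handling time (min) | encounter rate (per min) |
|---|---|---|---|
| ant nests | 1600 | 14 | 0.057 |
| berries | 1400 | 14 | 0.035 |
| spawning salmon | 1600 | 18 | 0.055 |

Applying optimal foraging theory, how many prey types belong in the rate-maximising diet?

3

Profitabilities (E/h, kJ/min): ant nests 114, berries 100, spawning salmon 88.9. Add prey in this order while the next type's profitability exceeds the intake rate on those already taken.
Rate on top 1: 50.72. berries: 100 > 50.72 → include.
Rate on top 2: 61.28. spawning salmon: 88.9 > 61.28 → include.
Optimal diet: ant nests, berries, spawning salmon — 3 of 3 types.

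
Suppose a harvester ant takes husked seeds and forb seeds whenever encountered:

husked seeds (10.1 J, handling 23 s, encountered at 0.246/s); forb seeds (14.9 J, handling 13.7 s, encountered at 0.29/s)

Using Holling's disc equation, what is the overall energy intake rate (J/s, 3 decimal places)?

R = Σλ_iE_i / (1 + Σλ_ih_i)
Numerator: 0.246×10.1 + 0.29×14.9 = 6.806
Denominator: 1 + 0.246×23 + 0.29×13.7 = 10.63
R = 6.806/10.63 = 0.6402 J/s

0.640 J/s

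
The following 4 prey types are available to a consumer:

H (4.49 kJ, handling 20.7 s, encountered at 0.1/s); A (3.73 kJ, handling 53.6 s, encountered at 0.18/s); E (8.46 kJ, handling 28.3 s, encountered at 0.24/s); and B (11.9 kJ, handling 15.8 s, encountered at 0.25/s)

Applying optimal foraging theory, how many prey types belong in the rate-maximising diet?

E/h in descending order: B 0.753, E 0.299, H 0.217, A 0.0696 kJ/s. The optimal diet is the largest prefix of this list for which every included type satisfies E_i/h_i > R on the types above it.
Rate on top 1: 0.601. E: 0.299 < 0.601 → exclude; stop.
Optimal diet: B — 1 of 4 types.

1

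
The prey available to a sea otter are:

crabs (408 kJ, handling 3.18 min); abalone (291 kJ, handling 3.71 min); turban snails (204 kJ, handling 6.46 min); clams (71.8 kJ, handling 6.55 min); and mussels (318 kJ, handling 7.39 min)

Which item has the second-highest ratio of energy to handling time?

Profitability E/h (kJ/min): crabs = 408/3.18 = 128, abalone = 291/3.71 = 78.4, turban snails = 204/6.46 = 31.6, clams = 71.8/6.55 = 11, mussels = 318/7.39 = 43.
Ranked: crabs > abalone > mussels > turban snails > clams.

abalone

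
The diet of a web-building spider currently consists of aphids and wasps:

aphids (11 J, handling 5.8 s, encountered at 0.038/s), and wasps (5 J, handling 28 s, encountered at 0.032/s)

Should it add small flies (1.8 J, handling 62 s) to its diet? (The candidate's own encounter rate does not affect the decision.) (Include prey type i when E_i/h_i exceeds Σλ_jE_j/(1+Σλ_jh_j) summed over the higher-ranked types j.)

No

Current rate: (0.038×11 + 0.032×5)/(1 + 0.038×5.8 + 0.032×28) = 0.2731 J/s.
Profitability of small flies: 1.8/62 = 0.02903 J/s.
0.02903 < 0.2731, so adding small flies would lower the average — exclude it.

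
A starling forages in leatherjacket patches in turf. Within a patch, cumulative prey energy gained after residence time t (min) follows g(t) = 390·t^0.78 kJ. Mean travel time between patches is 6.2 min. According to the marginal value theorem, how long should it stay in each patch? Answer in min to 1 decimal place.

22.0 min

Maximise g(t)/(T+t): set derivative to zero → g'(t)(T+t) = g(t).
g'(t) = 0.78·390·t^-0.22. Setting 0.78·390·t^-0.22 = 390·t^0.78/(6.2+t) gives 0.78(6.2+t) = t, so 0.22·t = 0.78×6.2.
t* = 0.78×6.2/0.22 = 21.98 min.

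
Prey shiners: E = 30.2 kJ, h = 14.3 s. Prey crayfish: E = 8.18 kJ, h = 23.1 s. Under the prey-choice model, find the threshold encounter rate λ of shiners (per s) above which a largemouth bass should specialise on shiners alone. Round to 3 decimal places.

Drop crayfish once their profitability E₂/h₂ falls below the rate achievable on shiners alone: E₂/h₂ = λE₁/(1 + λh₁).
Solve for λ: λE₁h₂ = E₂(1 + λh₁) → λ(E₁h₂ − E₂h₁) = E₂ → λ = E₂/(E₁h₂ − E₂h₁).
λ = 8.18/(30.2×23.1 − 8.18×14.3) = 8.18/580.6 = 0.01409 per s.

0.014 per s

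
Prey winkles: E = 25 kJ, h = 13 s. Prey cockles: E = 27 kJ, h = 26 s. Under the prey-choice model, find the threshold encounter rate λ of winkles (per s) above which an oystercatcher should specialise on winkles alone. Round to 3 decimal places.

0.090 per s

At the threshold, the rate on winkles alone equals the profitability of cockles: λ·25/(1 + λ·13) = 27/26 = 1.038.
Rearranging, λ(25 − 1.038×13) = 1.038, so λ = 1.038/11.5 = 0.0903 per s.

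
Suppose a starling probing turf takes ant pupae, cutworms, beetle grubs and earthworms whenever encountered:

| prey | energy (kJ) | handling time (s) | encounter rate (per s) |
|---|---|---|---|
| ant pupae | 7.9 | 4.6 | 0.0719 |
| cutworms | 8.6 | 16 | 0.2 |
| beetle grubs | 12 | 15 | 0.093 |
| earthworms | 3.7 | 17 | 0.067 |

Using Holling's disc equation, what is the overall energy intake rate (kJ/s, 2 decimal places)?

R = (0.0719×7.9 + 0.2×8.6 + 0.093×12 + 0.067×3.7) / (1 + 0.0719×4.6 + 0.2×16 + 0.093×15 + 0.067×17) = 3.652/7.065 = 0.5169 kJ/s.

0.52 kJ/s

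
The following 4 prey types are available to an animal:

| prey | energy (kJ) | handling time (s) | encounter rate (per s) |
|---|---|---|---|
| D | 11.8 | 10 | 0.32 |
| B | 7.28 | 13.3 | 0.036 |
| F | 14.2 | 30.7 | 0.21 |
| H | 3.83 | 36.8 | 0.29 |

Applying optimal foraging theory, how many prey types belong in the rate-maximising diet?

1

Rank by E/h (kJ/s): D 1.18, B 0.547, F 0.463, H 0.104. Include each in turn until the next type's E/h falls below the running intake rate.
Rate on top 1: 0.899. B: 0.547 < 0.899 → exclude; stop.
Optimal diet: D — 1 of 4 types.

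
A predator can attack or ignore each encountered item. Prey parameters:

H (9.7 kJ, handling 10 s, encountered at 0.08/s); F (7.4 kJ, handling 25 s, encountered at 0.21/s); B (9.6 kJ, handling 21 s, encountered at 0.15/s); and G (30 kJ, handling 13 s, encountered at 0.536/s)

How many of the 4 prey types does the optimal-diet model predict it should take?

1

Profitabilities (E/h, kJ/s): G 2.31, H 0.97, B 0.457, F 0.296. Add prey in this order while the next type's profitability exceeds the intake rate on those already taken.
Rate on top 1: 2.018. H: 0.97 < 2.018 → exclude; stop.
Optimal diet: G — 1 of 4 types.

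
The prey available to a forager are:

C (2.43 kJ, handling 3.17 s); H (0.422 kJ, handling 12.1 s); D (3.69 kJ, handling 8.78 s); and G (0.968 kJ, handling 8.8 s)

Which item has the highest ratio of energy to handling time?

In descending order of E/h:
C: 2.43/3.17 = 0.767 kJ/s
D: 3.69/8.78 = 0.42 kJ/s
G: 0.968/8.8 = 0.11 kJ/s
H: 0.422/12.1 = 0.0349 kJ/s

C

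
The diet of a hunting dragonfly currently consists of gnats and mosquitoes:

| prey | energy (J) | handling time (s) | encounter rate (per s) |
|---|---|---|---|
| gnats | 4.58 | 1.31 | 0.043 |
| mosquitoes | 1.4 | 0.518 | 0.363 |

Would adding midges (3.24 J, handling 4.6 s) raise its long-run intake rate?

Yes

On gnats and mosquitoes alone, R = ΣλE/(1+Σλh) = 0.7051/1.244 = 0.5667 J/s.
Profitability of midges: 3.24/4.6 = 0.7043 J/s.
Since 0.7043 > R, including midges increases the long-run rate.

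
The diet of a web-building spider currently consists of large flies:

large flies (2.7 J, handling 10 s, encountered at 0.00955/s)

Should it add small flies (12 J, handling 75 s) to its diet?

Yes

On large flies alone, R = ΣλE/(1+Σλh) = 0.02578/1.095 = 0.02354 J/s.
Profitability of small flies: 12/75 = 0.16 J/s.
Since 0.16 > R, including small flies increases the long-run rate.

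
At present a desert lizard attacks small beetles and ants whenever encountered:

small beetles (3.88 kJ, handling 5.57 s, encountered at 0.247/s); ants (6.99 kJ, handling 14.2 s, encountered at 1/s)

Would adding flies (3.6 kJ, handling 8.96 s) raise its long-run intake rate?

On small beetles and ants alone, R = ΣλE/(1+Σλh) = 7.948/16.58 = 0.4795 kJ/s.
flies: E/h = 3.6/8.96 = 0.4018 kJ/s.
Since 0.4018 < R, time spent handling flies is better spent searching.

No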